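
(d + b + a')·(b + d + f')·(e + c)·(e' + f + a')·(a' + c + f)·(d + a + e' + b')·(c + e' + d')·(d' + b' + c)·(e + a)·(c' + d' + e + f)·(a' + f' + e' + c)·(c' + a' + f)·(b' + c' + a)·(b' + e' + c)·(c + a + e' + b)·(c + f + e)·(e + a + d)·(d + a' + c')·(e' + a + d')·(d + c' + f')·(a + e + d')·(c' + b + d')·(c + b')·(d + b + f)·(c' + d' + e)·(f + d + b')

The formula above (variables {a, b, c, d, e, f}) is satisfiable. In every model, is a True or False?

Suppose a = 0.
The clause (e) is unit, so e = 1.
The clause (d') is unit, so d = 0.
The clause (b') is unit, so b = 0.
The clause (f') is unit, so f = 0.
Now (f) is unsatisfied and unit — conflict.
So every satisfying assignment has a = True.

True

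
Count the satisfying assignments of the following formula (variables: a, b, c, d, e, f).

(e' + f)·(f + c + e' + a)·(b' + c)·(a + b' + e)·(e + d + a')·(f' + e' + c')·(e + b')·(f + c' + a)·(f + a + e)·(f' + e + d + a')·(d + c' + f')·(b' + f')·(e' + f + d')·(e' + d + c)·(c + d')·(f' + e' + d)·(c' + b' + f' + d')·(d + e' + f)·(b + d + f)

4

There are 2^6 = 64 truth assignments over (a, b, c, d, e, f).
Split on c. With c = 1, the clauses containing c are satisfied and c' drops from the rest; 3 of the 2^5 = 32 assignments to the other variables satisfy what remains.
With c = 0, by the same count on the reduced clause set, 1 assignment works.
(One model: a=F, b=F, c=F, d=F, e=F, f=T.)
Total: 3 + 1 = 4.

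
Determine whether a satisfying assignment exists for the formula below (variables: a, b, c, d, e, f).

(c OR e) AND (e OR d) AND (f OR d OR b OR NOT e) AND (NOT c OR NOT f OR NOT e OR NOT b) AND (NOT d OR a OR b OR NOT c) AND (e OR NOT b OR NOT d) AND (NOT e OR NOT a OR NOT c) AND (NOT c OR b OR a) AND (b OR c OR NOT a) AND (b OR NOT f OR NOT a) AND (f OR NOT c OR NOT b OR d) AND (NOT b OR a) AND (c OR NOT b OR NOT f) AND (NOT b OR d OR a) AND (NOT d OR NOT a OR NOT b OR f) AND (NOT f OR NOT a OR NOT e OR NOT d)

Suppose c = false.
The clause (e) is unit, so e = true.
Suppose b = false.
The clause (NOT a) is unit, so a = false.
Suppose f = false.
The clause (d) is unit, so d = true.
All clauses are satisfied.
A satisfying assignment: a ↦ false; b ↦ false; c ↦ false; d ↦ true; e ↦ true; f ↦ false.

Yes, satisfiable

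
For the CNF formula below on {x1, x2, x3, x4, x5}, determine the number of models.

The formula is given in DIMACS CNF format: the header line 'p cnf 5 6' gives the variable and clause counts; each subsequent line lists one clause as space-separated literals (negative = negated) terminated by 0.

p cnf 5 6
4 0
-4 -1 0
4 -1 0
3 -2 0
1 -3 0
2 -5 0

There are 2^5 = 32 truth assignments over (x1, x2, x3, x4, x5).
Split on x1. With x1 = True, the clauses containing x1 are satisfied and ¬x1 drops from the rest; 0 of the 2^4 = 16 assignments to the other variables satisfy what remains.
With x1 = False, by the same count on the reduced clause set, 1 assignment works.
(One model: x1=F, x2=F, x3=F, x4=T, x5=F.)
Total: 0 + 1 = 1.

1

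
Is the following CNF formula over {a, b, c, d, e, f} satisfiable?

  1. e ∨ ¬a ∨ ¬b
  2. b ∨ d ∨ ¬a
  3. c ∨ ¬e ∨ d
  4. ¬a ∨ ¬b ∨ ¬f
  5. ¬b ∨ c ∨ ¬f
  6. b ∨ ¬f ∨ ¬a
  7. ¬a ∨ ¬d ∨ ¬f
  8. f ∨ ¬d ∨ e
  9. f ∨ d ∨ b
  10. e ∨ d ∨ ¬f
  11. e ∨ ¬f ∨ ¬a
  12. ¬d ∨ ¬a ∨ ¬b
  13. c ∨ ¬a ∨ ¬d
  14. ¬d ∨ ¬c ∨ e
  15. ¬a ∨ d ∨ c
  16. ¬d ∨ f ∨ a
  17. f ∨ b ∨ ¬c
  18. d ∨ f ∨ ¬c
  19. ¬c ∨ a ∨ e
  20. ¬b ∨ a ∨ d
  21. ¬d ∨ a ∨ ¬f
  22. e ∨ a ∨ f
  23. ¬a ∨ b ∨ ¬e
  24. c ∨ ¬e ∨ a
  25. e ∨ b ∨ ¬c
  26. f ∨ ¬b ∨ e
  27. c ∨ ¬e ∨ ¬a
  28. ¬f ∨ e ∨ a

Suppose e = True.
Suppose c = True.
Suppose f = True.
Suppose a = False.
The clause (¬d) is unit, so d = False.
The clause (¬b) is unit, so b = False.
All clauses are satisfied.
A satisfying assignment: a=False; b=False; c=True; d=False; e=True; f=True.

Satisfiable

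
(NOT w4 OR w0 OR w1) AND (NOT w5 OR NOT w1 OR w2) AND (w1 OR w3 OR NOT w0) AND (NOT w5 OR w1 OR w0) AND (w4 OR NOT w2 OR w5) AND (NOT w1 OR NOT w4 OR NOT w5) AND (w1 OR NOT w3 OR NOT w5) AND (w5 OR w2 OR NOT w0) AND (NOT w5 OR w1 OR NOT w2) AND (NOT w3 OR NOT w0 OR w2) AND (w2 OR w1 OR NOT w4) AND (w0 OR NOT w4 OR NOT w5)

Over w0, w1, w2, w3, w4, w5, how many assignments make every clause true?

There are 2^6 = 64 truth assignments over (w0, w1, w2, w3, w4, w5).
Split on w0. With w0 = true, the clauses containing w0 are satisfied and NOT w0 drops from the rest; 5 of the 2^5 = 32 assignments to the other variables satisfy what remains.
With w0 = false, by the same count on the reduced clause set, 10 assignments work.
Total: 5 + 10 = 15.

15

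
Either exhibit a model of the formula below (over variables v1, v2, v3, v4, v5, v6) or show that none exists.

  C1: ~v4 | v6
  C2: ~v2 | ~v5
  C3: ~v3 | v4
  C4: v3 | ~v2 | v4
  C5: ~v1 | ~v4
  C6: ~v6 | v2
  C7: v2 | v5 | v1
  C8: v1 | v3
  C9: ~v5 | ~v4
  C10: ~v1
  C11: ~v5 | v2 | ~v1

v1: 0, v2: 1, v3: 1, v4: 1, v5: 0, v6: 1

The clause (~v1) is unit, so v1 = 0.
The clause (v3) is unit, so v3 = 1.
The clause (v4) is unit, so v4 = 1.
The clause (v6) is unit, so v6 = 1.
The clause (v2) is unit, so v2 = 1.
The clause (~v5) is unit, so v5 = 0.
All clauses are satisfied.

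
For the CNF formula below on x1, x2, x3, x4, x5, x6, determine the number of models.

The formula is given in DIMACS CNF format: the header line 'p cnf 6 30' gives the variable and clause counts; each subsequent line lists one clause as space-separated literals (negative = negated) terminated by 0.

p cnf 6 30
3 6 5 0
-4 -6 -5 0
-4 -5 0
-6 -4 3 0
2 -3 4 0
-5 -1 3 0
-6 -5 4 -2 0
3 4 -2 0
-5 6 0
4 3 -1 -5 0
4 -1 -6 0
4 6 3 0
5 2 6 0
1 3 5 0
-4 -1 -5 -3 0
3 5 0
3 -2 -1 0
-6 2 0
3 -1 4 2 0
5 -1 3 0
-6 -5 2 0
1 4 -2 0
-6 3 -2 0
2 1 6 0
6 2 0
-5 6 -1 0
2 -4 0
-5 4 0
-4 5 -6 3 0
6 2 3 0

There are 2^6 = 64 truth assignments over (x1, x2, x3, x4, x5, x6).
Split on x6. With x6 = True, the clauses containing x6 are satisfied and ¬x6 drops from the rest; 2 of the 2^5 = 32 assignments to the other variables satisfy what remains.
With x6 = False, by the same count on the reduced clause set, 3 assignments work.
Total: 2 + 3 = 5.

5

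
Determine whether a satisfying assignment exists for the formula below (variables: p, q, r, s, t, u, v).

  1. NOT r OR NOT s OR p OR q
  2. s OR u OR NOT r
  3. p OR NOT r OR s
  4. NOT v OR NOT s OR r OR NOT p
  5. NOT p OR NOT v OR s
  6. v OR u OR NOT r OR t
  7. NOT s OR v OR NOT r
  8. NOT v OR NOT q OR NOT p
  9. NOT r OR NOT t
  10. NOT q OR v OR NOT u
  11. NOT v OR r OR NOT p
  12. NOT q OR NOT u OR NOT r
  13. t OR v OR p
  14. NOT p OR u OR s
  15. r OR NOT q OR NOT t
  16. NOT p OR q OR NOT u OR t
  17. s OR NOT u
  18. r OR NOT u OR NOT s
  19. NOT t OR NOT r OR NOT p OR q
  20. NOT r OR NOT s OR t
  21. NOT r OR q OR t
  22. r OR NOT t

Case r = false:
(NOT t) alone gives t = false.
Case v = true:
(NOT p) alone gives p = false.
Case s = false:
(NOT u) alone gives u = false.
Every clause is now satisfied; q is unconstrained.
A satisfying assignment: p=false, q=true, r=false, s=false, t=false, u=false, v=true.

Yes, satisfiable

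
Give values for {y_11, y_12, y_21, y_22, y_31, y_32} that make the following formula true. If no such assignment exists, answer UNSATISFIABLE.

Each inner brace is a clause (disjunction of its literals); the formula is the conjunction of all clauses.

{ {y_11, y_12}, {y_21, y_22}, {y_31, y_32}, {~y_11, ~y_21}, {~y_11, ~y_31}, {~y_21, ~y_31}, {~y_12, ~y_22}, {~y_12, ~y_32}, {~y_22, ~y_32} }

UNSATISFIABLE

Suppose y_11 = 1.
(~y_21) alone gives y_21 = 0.
(y_22) alone gives y_22 = 1.
(~y_31) alone gives y_31 = 0.
(y_32) alone gives y_32 = 1.
Now (~y_32) is unsatisfied and unit — conflict.
Backtrack on y_11: now try y_11 = 0.
(y_12) alone gives y_12 = 1.
(~y_22) alone gives y_22 = 0.
(y_21) alone gives y_21 = 1.
(~y_31) alone gives y_31 = 0.
(y_32) alone gives y_32 = 1.
Now (~y_32) is unsatisfied and unit — conflict.
Either choice for y_11 ends in contradiction.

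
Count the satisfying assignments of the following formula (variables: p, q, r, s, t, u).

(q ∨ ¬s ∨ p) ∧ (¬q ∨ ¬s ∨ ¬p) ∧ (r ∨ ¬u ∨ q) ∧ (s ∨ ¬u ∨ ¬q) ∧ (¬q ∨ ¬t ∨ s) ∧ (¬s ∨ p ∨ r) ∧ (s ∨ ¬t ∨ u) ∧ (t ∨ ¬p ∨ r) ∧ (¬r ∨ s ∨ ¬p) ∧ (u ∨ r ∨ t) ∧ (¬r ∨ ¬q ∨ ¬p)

There are 2^6 = 64 truth assignments over (p, q, r, s, t, u).
Split on u. With u = True, the clauses containing u are satisfied and ¬u drops from the rest; 6 of the 2^5 = 32 assignments to the other variables satisfy what remains.
With u = False, by the same count on the reduced clause set, 7 assignments work.
(One model: p=F, q=F, r=T, s=F, t=F, u=F.)
Total: 6 + 7 = 13.

13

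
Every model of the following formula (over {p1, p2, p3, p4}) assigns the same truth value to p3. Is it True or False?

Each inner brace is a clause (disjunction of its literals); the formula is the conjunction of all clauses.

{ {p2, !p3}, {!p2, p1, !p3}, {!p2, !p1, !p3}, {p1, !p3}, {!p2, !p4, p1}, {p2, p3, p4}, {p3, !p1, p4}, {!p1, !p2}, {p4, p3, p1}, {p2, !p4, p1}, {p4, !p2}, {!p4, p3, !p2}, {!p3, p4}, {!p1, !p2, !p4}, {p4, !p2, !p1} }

Suppose p3 = true.
Unit clause (p2) forces p2 = true.
Unit clause (p1) forces p1 = true.
That conflicts with the unit clause (!p1).
So every satisfying assignment has p3 = False.

False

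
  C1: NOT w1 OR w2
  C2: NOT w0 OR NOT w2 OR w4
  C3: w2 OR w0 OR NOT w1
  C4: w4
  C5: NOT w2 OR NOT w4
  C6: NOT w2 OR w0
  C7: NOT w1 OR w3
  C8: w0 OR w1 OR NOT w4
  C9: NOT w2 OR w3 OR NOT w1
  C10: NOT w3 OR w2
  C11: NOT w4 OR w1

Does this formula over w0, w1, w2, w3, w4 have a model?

Unit clause (w4) forces w4 = true.
Unit clause (NOT w2) forces w2 = false.
Unit clause (NOT w1) forces w1 = false.
Now (w1) is unsatisfied and unit — conflict.
No assignment satisfies every clause.

No, unsatisfiable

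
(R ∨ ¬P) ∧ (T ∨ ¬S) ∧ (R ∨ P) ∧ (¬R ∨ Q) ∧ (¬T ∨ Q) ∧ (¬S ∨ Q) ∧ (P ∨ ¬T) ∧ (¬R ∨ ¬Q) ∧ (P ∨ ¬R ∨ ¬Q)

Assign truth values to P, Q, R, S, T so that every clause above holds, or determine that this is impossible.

Case R = True:
From the singleton clause (Q), Q = True.
But (¬Q) is also a unit clause — contradiction.
That branch fails; take R = False instead.
From the singleton clause (¬P), P = False.
But (P) is also a unit clause — contradiction.
Both values of R lead to a conflict.

UNSATISFIABLE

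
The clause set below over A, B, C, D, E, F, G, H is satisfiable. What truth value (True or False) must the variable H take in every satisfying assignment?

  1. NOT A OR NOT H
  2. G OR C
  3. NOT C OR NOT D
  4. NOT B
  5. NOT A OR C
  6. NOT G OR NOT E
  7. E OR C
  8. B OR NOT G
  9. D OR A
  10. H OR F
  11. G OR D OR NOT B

False

Suppose H = true.
Unit clause (NOT A) forces A = false.
Unit clause (NOT B) forces B = false.
Unit clause (NOT G) forces G = false.
Unit clause (C) forces C = true.
Unit clause (NOT D) forces D = false.
That conflicts with the unit clause (D).
So every satisfying assignment has H = False.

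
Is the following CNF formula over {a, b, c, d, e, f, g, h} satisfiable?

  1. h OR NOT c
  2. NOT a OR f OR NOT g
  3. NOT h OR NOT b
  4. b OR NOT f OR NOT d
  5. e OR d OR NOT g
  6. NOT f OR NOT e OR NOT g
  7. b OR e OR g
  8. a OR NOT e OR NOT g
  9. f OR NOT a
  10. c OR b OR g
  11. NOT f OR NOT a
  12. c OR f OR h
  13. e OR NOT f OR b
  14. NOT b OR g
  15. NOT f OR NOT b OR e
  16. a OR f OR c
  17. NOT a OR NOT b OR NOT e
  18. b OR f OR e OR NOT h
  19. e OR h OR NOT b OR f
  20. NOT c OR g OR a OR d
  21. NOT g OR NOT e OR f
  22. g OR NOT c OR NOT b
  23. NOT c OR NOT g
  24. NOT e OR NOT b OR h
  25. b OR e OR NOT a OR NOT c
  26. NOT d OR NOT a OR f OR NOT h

Branch on h: set h = true.
(NOT b) alone gives b = false.
Branch on f: set f = false.
(NOT a) alone gives a = false.
(c) alone gives c = true.
(e) alone gives e = true.
(NOT g) alone gives g = false.
(d) alone gives d = true.
Every clause now holds.
A satisfying assignment: a ↦ false, b ↦ false, c ↦ true, d ↦ true, e ↦ true, f ↦ false, g ↦ false, h ↦ true.

Yes, satisfiable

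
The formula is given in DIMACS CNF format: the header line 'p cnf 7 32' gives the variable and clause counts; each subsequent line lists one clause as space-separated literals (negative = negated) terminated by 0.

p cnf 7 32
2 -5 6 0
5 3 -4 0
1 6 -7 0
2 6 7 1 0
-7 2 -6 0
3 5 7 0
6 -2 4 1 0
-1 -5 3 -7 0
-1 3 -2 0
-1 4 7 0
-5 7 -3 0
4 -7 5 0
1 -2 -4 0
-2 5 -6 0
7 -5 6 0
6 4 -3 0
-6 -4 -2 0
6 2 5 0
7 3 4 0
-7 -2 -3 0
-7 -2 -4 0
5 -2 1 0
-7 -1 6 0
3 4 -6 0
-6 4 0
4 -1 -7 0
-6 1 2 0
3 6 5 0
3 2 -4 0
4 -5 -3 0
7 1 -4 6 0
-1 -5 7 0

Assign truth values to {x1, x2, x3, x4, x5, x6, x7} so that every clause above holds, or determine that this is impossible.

x1 ↦ True,  x2 ↦ True,  x3 ↦ True,  x4 ↦ True,  x5 ↦ False,  x6 ↦ False,  x7 ↦ False

Case x6 = False:
Case x2 = True:
Case x1 = True:
(x3) alone gives x3 = True.
(x4) alone gives x4 = True.
(¬x7) alone gives x7 = False.
(¬x5) alone gives x5 = False.
This assignment satisfies each clause.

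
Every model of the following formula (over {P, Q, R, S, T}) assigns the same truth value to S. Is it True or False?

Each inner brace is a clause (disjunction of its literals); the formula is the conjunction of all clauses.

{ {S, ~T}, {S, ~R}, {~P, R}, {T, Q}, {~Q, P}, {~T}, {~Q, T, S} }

Suppose S = 0.
The clause (~T) is unit, so T = 0.
The clause (~R) is unit, so R = 0.
The clause (~P) is unit, so P = 0.
The clause (Q) is unit, so Q = 1.
Now (~Q) is unsatisfied and unit — conflict.
So every satisfying assignment has S = True.

True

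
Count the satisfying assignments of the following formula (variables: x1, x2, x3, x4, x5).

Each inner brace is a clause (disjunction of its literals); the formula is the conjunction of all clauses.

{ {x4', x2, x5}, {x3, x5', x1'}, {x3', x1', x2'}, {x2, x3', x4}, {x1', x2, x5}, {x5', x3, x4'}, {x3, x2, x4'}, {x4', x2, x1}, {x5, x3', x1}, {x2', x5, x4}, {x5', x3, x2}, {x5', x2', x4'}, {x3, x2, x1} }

There are 2^5 = 32 truth assignments over (x1, x2, x3, x4, x5).
Split on x4. With x4 = 1, the clauses containing x4 are satisfied and x4' drops from the rest; 3 of the 2^4 = 16 assignments to the other variables satisfy what remains.
With x4 = 0, by the same count on the reduced clause set, 2 assignments work.
Total: 3 + 2 = 5.

5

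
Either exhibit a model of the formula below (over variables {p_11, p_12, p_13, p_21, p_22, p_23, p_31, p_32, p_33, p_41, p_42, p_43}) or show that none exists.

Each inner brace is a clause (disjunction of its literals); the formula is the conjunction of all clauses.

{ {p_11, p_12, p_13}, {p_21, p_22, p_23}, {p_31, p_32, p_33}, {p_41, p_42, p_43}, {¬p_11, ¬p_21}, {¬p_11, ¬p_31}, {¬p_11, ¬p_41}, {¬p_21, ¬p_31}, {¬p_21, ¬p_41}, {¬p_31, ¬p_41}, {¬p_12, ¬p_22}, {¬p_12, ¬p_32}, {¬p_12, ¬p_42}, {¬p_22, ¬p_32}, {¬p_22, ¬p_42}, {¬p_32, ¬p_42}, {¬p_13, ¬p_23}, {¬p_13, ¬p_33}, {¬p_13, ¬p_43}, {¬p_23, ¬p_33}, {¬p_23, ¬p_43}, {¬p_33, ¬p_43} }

Branch on p_11: set p_11 = False.
Branch on p_12: set p_12 = True.
From the singleton clause (¬p_22), p_22 = False.
From the singleton clause (¬p_32), p_32 = False.
From the singleton clause (¬p_42), p_42 = False.
Branch on p_21: set p_21 = True.
From the singleton clause (¬p_31), p_31 = False.
From the singleton clause (p_33), p_33 = True.
From the singleton clause (¬p_41), p_41 = False.
From the singleton clause (p_43), p_43 = True.
Now (¬p_43) is unsatisfied and unit — conflict.
That branch fails; take p_21 = False instead.
From the singleton clause (p_23), p_23 = True.
From the singleton clause (¬p_13), p_13 = False.
From the singleton clause (¬p_33), p_33 = False.
From the singleton clause (p_31), p_31 = True.
From the singleton clause (¬p_41), p_41 = False.
From the singleton clause (p_43), p_43 = True.
Now (¬p_43) is unsatisfied and unit — conflict.
Both values of p_21 lead to a conflict.
That branch fails; take p_12 = False instead.
From the singleton clause (p_13), p_13 = True.
From the singleton clause (¬p_23), p_23 = False.
From the singleton clause (¬p_33), p_33 = False.
From the singleton clause (¬p_43), p_43 = False.
Branch on p_21: set p_21 = True.
From the singleton clause (¬p_31), p_31 = False.
From the singleton clause (p_32), p_32 = True.
From the singleton clause (¬p_41), p_41 = False.
From the singleton clause (p_42), p_42 = True.
Now (¬p_42) is unsatisfied and unit — conflict.
That branch fails; take p_21 = False instead.
From the singleton clause (p_22), p_22 = True.
From the singleton clause (¬p_32), p_32 = False.
From the singleton clause (p_31), p_31 = True.
From the singleton clause (¬p_41), p_41 = False.
From the singleton clause (p_42), p_42 = True.
Now (¬p_42) is unsatisfied and unit — conflict.
Both values of p_21 lead to a conflict.
Both values of p_12 lead to a conflict.
That branch fails; take p_11 = True instead.
From the singleton clause (¬p_21), p_21 = False.
From the singleton clause (¬p_31), p_31 = False.
From the singleton clause (¬p_41), p_41 = False.
Branch on p_22: set p_22 = True.
From the singleton clause (¬p_12), p_12 = False.
From the singleton clause (¬p_32), p_32 = False.
From the singleton clause (p_33), p_33 = True.
From the singleton clause (¬p_42), p_42 = False.
From the singleton clause (p_43), p_43 = True.
Now (¬p_43) is unsatisfied and unit — conflict.
That branch fails; take p_22 = False instead.
From the singleton clause (p_23), p_23 = True.
From the singleton clause (¬p_13), p_13 = False.
From the singleton clause (¬p_33), p_33 = False.
From the singleton clause (p_32), p_32 = True.
From the singleton clause (¬p_12), p_12 = False.
From the singleton clause (¬p_42), p_42 = False.
From the singleton clause (p_43), p_43 = True.
Now (¬p_43) is unsatisfied and unit — conflict.
Both values of p_22 lead to a conflict.
Both values of p_11 lead to a conflict.

UNSATISFIABLE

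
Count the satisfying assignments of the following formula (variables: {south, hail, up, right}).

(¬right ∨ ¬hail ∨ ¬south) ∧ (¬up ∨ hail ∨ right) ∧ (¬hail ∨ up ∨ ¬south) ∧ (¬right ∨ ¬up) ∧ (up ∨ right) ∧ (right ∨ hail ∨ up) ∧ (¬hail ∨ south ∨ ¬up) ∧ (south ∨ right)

4

There are 2^4 = 16 truth assignments over (south, hail, up, right).
Check each against the 8 clauses (columns in the order south, hail, up, right):
  F F F F  ✗ fails (up ∨ right)
  F F F T  ✓ satisfies all
  F F T F  ✗ fails (¬up ∨ hail ∨ right)
  F F T T  ✗ fails (¬right ∨ ¬up)
  F T F F  ✗ fails (up ∨ right)
  F T F T  ✓ satisfies all
  F T T F  ✗ fails (¬hail ∨ south ∨ ¬up)
  F T T T  ✗ fails (¬right ∨ ¬up)
  T F F F  ✗ fails (up ∨ right)
  T F F T  ✓ satisfies all
  T F T F  ✗ fails (¬up ∨ hail ∨ right)
  T F T T  ✗ fails (¬right ∨ ¬up)
  T T F F  ✗ fails (¬hail ∨ up ∨ ¬south)
  T T F T  ✗ fails (¬right ∨ ¬hail ∨ ¬south)
  T T T F  ✓ satisfies all
  T T T T  ✗ fails (¬right ∨ ¬hail ∨ ¬south)
4 of the 16 rows are models.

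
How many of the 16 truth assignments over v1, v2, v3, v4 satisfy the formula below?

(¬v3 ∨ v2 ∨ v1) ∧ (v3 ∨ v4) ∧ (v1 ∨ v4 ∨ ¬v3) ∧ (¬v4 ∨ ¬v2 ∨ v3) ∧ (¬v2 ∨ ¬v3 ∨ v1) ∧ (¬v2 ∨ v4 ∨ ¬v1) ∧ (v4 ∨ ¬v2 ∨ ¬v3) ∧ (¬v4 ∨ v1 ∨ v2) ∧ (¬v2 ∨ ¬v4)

There are 2^4 = 16 truth assignments over (v1, v2, v3, v4).
Split on v2. With v2 = True, the clauses containing v2 are satisfied and ¬v2 drops from the rest; 0 of the 2^3 = 8 assignments to the other variables satisfy what remains.
With v2 = False, by the same count on the reduced clause set, 3 assignments work.
Total: 0 + 3 = 3.

3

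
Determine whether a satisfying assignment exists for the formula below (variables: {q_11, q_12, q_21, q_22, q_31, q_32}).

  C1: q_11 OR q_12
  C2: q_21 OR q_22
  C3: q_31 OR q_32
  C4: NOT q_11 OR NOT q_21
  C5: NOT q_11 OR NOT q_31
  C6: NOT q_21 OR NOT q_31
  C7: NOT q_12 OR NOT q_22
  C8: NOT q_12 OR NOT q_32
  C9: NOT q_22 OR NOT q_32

Branch on q_11: set q_11 = true.
(NOT q_21) alone gives q_21 = false.
(q_22) alone gives q_22 = true.
(NOT q_31) alone gives q_31 = false.
(q_32) alone gives q_32 = true.
Now (NOT q_32) is unsatisfied and unit — conflict.
So q_11 must be the other value — set q_11 = false.
(q_12) alone gives q_12 = true.
(NOT q_22) alone gives q_22 = false.
(q_21) alone gives q_21 = true.
(NOT q_31) alone gives q_31 = false.
(q_32) alone gives q_32 = true.
Now (NOT q_32) is unsatisfied and unit — conflict.
Neither q_11 = true nor q_11 = false works.
No assignment satisfies every clause.

No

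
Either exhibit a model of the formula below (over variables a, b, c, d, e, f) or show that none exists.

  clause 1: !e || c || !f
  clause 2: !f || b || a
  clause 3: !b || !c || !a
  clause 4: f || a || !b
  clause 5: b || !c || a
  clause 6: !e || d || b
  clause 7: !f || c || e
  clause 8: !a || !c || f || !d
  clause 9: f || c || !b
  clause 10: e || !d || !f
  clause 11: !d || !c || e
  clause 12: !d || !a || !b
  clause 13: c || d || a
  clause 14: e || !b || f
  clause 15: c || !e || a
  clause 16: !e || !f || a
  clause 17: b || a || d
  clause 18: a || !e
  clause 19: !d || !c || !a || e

Suppose a = true.
Suppose b = false.
Suppose e = false.
Suppose f = true.
From the singleton clause (c), c = true.
From the singleton clause (!d), d = false.
Every clause now holds.

a: true,  b: false,  c: true,  d: false,  e: false,  f: true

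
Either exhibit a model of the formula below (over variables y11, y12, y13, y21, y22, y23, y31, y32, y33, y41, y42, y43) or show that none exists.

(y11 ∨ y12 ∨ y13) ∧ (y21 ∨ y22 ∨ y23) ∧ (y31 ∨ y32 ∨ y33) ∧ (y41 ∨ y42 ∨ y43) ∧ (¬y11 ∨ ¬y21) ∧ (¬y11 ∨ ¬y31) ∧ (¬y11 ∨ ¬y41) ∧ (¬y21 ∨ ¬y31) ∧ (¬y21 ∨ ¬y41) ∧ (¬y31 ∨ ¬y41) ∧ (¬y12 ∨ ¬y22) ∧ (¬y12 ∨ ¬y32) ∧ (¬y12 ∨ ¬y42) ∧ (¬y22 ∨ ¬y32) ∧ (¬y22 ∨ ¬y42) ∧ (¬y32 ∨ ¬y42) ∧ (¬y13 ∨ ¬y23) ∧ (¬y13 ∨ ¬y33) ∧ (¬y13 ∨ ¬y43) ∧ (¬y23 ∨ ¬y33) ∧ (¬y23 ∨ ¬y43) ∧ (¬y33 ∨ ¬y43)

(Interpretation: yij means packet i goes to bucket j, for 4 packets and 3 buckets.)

UNSATISFIABLE

Case y11 = False:
Case y12 = True:
The clause (¬y22) is unit, so y22 = False.
The clause (¬y32) is unit, so y32 = False.
The clause (¬y42) is unit, so y42 = False.
Case y21 = True:
The clause (¬y31) is unit, so y31 = False.
The clause (y33) is unit, so y33 = True.
The clause (¬y41) is unit, so y41 = False.
The clause (y43) is unit, so y43 = True.
But (¬y43) is also a unit clause — contradiction.
Undo y21 and try y21 = False.
The clause (y23) is unit, so y23 = True.
The clause (¬y13) is unit, so y13 = False.
The clause (¬y33) is unit, so y33 = False.
The clause (y31) is unit, so y31 = True.
The clause (¬y41) is unit, so y41 = False.
The clause (y43) is unit, so y43 = True.
But (¬y43) is also a unit clause — contradiction.
Either choice for y21 ends in contradiction.
Undo y12 and try y12 = False.
The clause (y13) is unit, so y13 = True.
The clause (¬y23) is unit, so y23 = False.
The clause (¬y33) is unit, so y33 = False.
The clause (¬y43) is unit, so y43 = False.
Case y21 = True:
The clause (¬y31) is unit, so y31 = False.
The clause (y32) is unit, so y32 = True.
The clause (¬y41) is unit, so y41 = False.
The clause (y42) is unit, so y42 = True.
But (¬y42) is also a unit clause — contradiction.
Undo y21 and try y21 = False.
The clause (y22) is unit, so y22 = True.
The clause (¬y32) is unit, so y32 = False.
The clause (y31) is unit, so y31 = True.
The clause (¬y41) is unit, so y41 = False.
The clause (y42) is unit, so y42 = True.
But (¬y42) is also a unit clause — contradiction.
Either choice for y21 ends in contradiction.
Either choice for y12 ends in contradiction.
Undo y11 and try y11 = True.
The clause (¬y21) is unit, so y21 = False.
The clause (¬y31) is unit, so y31 = False.
The clause (¬y41) is unit, so y41 = False.
Case y22 = True:
The clause (¬y12) is unit, so y12 = False.
The clause (¬y32) is unit, so y32 = False.
The clause (y33) is unit, so y33 = True.
The clause (¬y42) is unit, so y42 = False.
The clause (y43) is unit, so y43 = True.
But (¬y43) is also a unit clause — contradiction.
Undo y22 and try y22 = False.
The clause (y23) is unit, so y23 = True.
The clause (¬y13) is unit, so y13 = False.
The clause (¬y33) is unit, so y33 = False.
The clause (y32) is unit, so y32 = True.
The clause (¬y12) is unit, so y12 = False.
The clause (¬y42) is unit, so y42 = False.
The clause (y43) is unit, so y43 = True.
But (¬y43) is also a unit clause — contradiction.
Either choice for y22 ends in contradiction.
Either choice for y11 ends in contradiction.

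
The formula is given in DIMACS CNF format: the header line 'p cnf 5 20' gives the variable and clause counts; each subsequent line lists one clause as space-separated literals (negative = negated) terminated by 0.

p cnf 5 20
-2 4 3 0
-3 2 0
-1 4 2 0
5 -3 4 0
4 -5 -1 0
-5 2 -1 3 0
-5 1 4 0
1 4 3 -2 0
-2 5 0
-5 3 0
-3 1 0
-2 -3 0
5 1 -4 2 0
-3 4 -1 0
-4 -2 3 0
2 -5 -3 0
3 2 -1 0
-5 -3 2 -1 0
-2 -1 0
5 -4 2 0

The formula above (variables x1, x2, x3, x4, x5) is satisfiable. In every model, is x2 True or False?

False

Suppose x2 = True.
The clause (x5) is unit, so x5 = True.
The clause (x3) is unit, so x3 = True.
That conflicts with the unit clause (¬x3).
So every satisfying assignment has x2 = False.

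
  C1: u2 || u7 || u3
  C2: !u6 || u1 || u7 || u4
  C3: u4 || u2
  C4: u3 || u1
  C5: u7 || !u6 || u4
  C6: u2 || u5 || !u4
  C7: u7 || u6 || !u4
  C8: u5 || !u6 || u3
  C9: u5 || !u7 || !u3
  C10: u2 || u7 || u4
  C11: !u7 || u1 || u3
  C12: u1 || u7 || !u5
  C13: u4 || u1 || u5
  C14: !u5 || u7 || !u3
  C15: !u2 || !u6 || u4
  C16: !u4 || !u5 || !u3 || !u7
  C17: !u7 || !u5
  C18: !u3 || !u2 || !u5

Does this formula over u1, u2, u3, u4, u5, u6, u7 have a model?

Yes

Suppose u4 = true.
Suppose u3 = false.
The clause (u1) is unit, so u1 = true.
Suppose u2 = true.
Suppose u7 = true.
The clause (!u5) is unit, so u5 = false.
The clause (!u6) is unit, so u6 = false.
This assignment satisfies each clause.
A satisfying assignment: u1: true; u2: true; u3: false; u4: true; u5: false; u6: false; u7: true.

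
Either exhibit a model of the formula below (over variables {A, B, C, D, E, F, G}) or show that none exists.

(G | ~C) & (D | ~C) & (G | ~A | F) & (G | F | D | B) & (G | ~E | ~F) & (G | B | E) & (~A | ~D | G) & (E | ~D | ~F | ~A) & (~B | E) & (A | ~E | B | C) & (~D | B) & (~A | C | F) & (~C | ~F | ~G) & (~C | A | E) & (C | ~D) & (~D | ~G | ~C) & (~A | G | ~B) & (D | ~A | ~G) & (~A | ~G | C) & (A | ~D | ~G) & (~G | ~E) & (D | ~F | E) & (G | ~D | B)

Try G = 0.
(~C) alone gives C = 0.
(~D) alone gives D = 0.
Try A = 0.
Try F = 0.
(B) alone gives B = 1.
(E) alone gives E = 1.
This assignment satisfies each clause.

A=0,  B=1,  C=0,  D=0,  E=1,  F=0,  G=0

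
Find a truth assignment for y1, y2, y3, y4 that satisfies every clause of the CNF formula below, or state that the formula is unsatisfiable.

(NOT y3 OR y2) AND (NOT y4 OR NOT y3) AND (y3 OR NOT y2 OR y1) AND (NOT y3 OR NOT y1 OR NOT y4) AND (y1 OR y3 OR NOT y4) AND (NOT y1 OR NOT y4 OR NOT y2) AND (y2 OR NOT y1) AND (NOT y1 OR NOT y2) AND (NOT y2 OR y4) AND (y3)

The clause (y3) is unit, so y3 = true.
The clause (y2) is unit, so y2 = true.
The clause (NOT y4) is unit, so y4 = false.
Now (y4) is unsatisfied and unit — conflict.

UNSATISFIABLE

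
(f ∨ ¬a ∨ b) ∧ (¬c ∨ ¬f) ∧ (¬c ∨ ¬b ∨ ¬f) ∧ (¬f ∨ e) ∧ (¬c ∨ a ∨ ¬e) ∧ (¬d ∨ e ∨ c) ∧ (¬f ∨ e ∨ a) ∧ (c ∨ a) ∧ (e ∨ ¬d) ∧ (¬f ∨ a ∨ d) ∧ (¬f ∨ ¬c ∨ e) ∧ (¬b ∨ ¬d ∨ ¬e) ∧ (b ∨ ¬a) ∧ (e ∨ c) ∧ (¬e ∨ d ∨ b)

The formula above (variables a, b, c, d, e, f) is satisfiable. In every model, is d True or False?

Suppose d = True.
From the singleton clause (e), e = True.
From the singleton clause (¬b), b = False.
From the singleton clause (¬a), a = False.
From the singleton clause (¬c), c = False.
That conflicts with the unit clause (c).
So every satisfying assignment has d = False.

False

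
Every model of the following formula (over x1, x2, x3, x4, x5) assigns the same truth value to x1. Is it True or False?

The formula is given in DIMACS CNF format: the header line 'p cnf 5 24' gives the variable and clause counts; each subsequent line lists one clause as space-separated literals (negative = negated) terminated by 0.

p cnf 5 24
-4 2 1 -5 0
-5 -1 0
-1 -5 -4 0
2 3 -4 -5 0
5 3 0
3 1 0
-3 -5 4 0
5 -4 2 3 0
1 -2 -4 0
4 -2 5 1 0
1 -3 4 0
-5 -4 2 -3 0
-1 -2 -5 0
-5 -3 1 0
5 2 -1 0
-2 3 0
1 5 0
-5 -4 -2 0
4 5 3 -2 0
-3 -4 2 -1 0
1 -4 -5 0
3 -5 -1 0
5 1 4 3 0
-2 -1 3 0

True

Suppose x1 = False.
(x3) alone gives x3 = True.
(x4) alone gives x4 = True.
(¬x2) alone gives x2 = False.
(¬x5) alone gives x5 = False.
Now (x5) is unsatisfied and unit — conflict.
So every satisfying assignment has x1 = True.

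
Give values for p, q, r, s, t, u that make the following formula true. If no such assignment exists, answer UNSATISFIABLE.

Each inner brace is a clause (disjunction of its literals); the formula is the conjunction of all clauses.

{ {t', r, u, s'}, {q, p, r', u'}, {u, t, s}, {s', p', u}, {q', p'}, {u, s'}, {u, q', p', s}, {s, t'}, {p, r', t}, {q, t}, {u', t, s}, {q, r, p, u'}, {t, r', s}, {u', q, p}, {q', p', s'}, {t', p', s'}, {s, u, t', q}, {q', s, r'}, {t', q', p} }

p: 0; q: 1; r: 0; s: 1; t: 0; u: 1

Try q = 1.
The clause (p') is unit, so p = 0.
The clause (t') is unit, so t = 0.
The clause (r') is unit, so r = 0.
Try u = 1.
The clause (s) is unit, so s = 1.
This assignment satisfies each clause.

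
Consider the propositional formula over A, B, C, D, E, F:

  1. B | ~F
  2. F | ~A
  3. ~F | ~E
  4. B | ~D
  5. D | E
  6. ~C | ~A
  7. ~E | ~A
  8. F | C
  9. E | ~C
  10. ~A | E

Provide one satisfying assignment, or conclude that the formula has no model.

Case B = 1:
Case F = 0:
(~A) alone gives A = 0.
(C) alone gives C = 1.
(E) alone gives E = 1.
Every clause is now satisfied; D is unconstrained.

A: 0; B: 1; C: 1; D: 0; E: 1; F: 0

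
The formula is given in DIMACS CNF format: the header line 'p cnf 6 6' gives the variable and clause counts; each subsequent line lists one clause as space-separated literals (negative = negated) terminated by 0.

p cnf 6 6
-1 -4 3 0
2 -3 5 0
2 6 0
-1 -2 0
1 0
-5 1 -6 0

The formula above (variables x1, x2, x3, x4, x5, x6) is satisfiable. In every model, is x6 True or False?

True

Suppose x6 = False.
(x2) alone gives x2 = True.
(¬x1) alone gives x1 = False.
But (x1) is also a unit clause — contradiction.
So every satisfying assignment has x6 = True.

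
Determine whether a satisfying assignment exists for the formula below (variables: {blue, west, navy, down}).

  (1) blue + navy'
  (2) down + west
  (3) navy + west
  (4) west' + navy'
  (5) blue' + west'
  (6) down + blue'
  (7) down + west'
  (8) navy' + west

Yes, satisfiable

Suppose blue = 0.
The clause (navy') is unit, so navy = 0.
The clause (west) is unit, so west = 1.
The clause (down) is unit, so down = 1.
Every clause now holds.
A satisfying assignment: blue ↦ 0, west ↦ 1, navy ↦ 0, down ↦ 1.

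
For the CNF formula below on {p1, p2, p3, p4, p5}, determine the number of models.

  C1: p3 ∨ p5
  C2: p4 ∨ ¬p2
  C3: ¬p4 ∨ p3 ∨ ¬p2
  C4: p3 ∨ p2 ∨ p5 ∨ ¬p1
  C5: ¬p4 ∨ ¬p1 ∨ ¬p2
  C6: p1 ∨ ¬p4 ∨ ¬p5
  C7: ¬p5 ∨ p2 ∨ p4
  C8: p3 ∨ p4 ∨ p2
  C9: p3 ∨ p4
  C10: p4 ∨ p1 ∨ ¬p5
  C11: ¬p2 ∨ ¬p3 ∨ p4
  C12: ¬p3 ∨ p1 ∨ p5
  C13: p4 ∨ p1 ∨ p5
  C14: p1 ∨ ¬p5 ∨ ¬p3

4

There are 2^5 = 32 truth assignments over (p1, p2, p3, p4, p5).
Split on p4. With p4 = True, the clauses containing p4 are satisfied and ¬p4 drops from the rest; 3 of the 2^4 = 16 assignments to the other variables satisfy what remains.
With p4 = False, by the same count on the reduced clause set, 1 assignment works.
(One model: p1=T, p2=F, p3=F, p4=T, p5=T.)
Total: 3 + 1 = 4.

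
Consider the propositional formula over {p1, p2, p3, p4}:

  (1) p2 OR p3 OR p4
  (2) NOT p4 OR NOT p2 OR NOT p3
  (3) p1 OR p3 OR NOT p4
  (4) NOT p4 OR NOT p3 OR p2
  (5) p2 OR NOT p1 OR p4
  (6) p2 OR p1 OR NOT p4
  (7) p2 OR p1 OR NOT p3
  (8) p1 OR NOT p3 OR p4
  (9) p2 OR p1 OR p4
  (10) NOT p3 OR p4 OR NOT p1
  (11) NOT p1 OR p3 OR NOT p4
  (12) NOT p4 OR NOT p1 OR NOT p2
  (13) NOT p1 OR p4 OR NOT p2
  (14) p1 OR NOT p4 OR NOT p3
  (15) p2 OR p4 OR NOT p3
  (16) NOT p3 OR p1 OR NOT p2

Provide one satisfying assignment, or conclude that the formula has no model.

Branch on p2: set p2 = true.
Branch on p4: set p4 = false.
The clause (NOT p1) is unit, so p1 = false.
The clause (NOT p3) is unit, so p3 = false.
All clauses are satisfied.

p1 ↦ false, p2 ↦ true, p3 ↦ false, p4 ↦ false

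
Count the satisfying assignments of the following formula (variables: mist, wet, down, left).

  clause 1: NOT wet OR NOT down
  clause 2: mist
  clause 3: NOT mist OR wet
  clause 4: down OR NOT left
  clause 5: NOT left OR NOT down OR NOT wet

1

There are 2^4 = 16 truth assignments over (mist, wet, down, left).
Check each against the 5 clauses (columns in the order mist, wet, down, left):
  F F F F  ✗ fails (mist)
  F F F T  ✗ fails (mist)
  F F T F  ✗ fails (mist)
  F F T T  ✗ fails (mist)
  F T F F  ✗ fails (mist)
  F T F T  ✗ fails (mist)
  F T T F  ✗ fails (NOT wet OR NOT down)
  F T T T  ✗ fails (NOT wet OR NOT down)
  T F F F  ✗ fails (NOT mist OR wet)
  T F F T  ✗ fails (NOT mist OR wet)
  T F T F  ✗ fails (NOT mist OR wet)
  T F T T  ✗ fails (NOT mist OR wet)
  T T F F  ✓ satisfies all
  T T F T  ✗ fails (down OR NOT left)
  T T T F  ✗ fails (NOT wet OR NOT down)
  T T T T  ✗ fails (NOT wet OR NOT down)
1 of the 16 rows is a model.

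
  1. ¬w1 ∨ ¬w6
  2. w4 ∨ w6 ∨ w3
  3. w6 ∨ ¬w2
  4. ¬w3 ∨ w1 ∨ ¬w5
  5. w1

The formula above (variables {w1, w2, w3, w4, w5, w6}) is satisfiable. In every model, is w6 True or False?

False

Suppose w6 = True.
The clause (¬w1) is unit, so w1 = False.
That conflicts with the unit clause (w1).
So every satisfying assignment has w6 = False.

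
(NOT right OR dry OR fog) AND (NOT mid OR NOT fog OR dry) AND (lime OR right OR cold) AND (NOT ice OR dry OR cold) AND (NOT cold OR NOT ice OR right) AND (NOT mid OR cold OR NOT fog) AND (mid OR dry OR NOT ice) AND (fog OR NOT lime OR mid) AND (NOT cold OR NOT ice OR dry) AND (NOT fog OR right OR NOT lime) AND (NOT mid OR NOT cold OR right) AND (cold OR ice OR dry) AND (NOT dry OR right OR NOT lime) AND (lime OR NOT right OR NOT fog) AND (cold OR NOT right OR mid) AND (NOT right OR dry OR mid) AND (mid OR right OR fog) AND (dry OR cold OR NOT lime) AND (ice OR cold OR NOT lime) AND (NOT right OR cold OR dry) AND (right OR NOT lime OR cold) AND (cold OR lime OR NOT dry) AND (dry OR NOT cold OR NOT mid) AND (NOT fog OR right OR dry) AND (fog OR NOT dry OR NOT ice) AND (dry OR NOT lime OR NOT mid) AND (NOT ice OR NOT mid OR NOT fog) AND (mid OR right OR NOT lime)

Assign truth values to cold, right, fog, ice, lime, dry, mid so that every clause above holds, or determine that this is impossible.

cold: true, right: true, fog: false, ice: false, lime: false, dry: true, mid: false

Branch on right: set right = true.
Branch on dry: set dry = true.
Branch on lime: set lime = false.
Unit clause (NOT fog) forces fog = false.
Unit clause (cold) forces cold = true.
Unit clause (NOT ice) forces ice = false.
No clause remains; mid is free.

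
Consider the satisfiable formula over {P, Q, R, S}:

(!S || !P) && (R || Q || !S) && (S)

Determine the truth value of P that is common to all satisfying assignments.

Suppose P = true.
(!S) alone gives S = false.
Now (S) is unsatisfied and unit — conflict.
So every satisfying assignment has P = False.

False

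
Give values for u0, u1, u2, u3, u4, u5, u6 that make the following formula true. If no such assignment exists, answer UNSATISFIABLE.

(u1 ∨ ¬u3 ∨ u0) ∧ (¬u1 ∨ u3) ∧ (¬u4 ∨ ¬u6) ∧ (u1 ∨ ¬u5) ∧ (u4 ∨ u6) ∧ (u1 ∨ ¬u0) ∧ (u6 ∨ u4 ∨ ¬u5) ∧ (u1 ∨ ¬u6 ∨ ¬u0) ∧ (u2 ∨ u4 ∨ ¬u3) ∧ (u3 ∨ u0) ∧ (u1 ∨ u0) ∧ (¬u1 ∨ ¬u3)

UNSATISFIABLE

Branch on u1: set u1 = False.
(¬u5) alone gives u5 = False.
(¬u0) alone gives u0 = False.
But (u0) is also a unit clause — contradiction.
That branch fails; take u1 = True instead.
(u3) alone gives u3 = True.
But (¬u3) is also a unit clause — contradiction.
Both values of u1 lead to a conflict.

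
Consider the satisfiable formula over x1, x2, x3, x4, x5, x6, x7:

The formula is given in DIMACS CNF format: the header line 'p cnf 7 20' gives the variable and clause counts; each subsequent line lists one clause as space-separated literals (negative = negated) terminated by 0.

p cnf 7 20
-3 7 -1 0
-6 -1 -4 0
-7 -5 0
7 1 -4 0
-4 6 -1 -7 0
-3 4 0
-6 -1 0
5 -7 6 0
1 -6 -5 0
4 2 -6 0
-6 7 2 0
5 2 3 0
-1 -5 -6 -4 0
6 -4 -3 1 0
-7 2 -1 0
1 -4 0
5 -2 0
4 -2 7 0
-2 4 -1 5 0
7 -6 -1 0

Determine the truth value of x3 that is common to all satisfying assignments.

False

Suppose x3 = True.
(x4) alone gives x4 = True.
(x1) alone gives x1 = True.
(x7) alone gives x7 = True.
(¬x6) alone gives x6 = False.
That conflicts with the unit clause (x6).
So every satisfying assignment has x3 = False.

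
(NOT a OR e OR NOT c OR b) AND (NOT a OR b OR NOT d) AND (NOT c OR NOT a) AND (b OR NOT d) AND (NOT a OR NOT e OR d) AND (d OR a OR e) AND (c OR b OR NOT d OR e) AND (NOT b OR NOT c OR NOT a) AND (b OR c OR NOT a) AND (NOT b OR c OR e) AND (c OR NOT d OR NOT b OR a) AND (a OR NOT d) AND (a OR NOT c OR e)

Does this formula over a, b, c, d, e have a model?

Satisfiable

Suppose c = false.
Suppose b = true.
(e) alone gives e = true.
Suppose a = true.
(d) alone gives d = true.
Every clause now holds.
A satisfying assignment: a=true, b=true, c=false, d=true, e=true.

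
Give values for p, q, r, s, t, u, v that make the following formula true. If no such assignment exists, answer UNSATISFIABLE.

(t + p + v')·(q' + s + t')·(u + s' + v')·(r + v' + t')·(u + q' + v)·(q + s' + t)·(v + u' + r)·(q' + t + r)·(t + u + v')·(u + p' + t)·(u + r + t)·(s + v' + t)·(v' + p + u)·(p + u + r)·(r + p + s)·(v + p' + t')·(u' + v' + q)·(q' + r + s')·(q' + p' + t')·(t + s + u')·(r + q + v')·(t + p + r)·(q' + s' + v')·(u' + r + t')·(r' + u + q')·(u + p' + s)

p: 1, q: 1, r: 1, s: 1, t: 0, u: 1, v: 0

Case t = 0:
Case p = 1:
From the singleton clause (u), u = 1.
From the singleton clause (s), s = 1.
From the singleton clause (q), q = 1.
From the singleton clause (r), r = 1.
From the singleton clause (v'), v = 0.
All clauses are satisfied.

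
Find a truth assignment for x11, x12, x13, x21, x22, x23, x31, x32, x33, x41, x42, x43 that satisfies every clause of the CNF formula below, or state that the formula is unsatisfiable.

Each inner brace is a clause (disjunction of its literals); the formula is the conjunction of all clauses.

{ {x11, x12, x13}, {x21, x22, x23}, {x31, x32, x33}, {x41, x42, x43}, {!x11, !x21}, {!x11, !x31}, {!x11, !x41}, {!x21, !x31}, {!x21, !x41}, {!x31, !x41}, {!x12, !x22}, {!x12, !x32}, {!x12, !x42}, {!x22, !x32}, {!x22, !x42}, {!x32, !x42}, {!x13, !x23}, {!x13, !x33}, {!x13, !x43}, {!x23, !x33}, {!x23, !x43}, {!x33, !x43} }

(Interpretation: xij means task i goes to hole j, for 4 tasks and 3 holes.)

UNSATISFIABLE

Case x11 = false:
Case x12 = true:
From the singleton clause (!x22), x22 = false.
From the singleton clause (!x32), x32 = false.
From the singleton clause (!x42), x42 = false.
Case x21 = true:
From the singleton clause (!x31), x31 = false.
From the singleton clause (x33), x33 = true.
From the singleton clause (!x41), x41 = false.
From the singleton clause (x43), x43 = true.
Now (!x43) is unsatisfied and unit — conflict.
That branch fails; take x21 = false instead.
From the singleton clause (x23), x23 = true.
From the singleton clause (!x13), x13 = false.
From the singleton clause (!x33), x33 = false.
From the singleton clause (x31), x31 = true.
From the singleton clause (!x41), x41 = false.
From the singleton clause (x43), x43 = true.
Now (!x43) is unsatisfied and unit — conflict.
Either choice for x21 ends in contradiction.
That branch fails; take x12 = false instead.
From the singleton clause (x13), x13 = true.
From the singleton clause (!x23), x23 = false.
From the singleton clause (!x33), x33 = false.
From the singleton clause (!x43), x43 = false.
Case x21 = true:
From the singleton clause (!x31), x31 = false.
From the singleton clause (x32), x32 = true.
From the singleton clause (!x41), x41 = false.
From the singleton clause (x42), x42 = true.
Now (!x42) is unsatisfied and unit — conflict.
That branch fails; take x21 = false instead.
From the singleton clause (x22), x22 = true.
From the singleton clause (!x32), x32 = false.
From the singleton clause (x31), x31 = true.
From the singleton clause (!x41), x41 = false.
From the singleton clause (x42), x42 = true.
Now (!x42) is unsatisfied and unit — conflict.
Either choice for x21 ends in contradiction.
Either choice for x12 ends in contradiction.
That branch fails; take x11 = true instead.
From the singleton clause (!x21), x21 = false.
From the singleton clause (!x31), x31 = false.
From the singleton clause (!x41), x41 = false.
Case x22 = true:
From the singleton clause (!x12), x12 = false.
From the singleton clause (!x32), x32 = false.
From the singleton clause (x33), x33 = true.
From the singleton clause (!x42), x42 = false.
From the singleton clause (x43), x43 = true.
Now (!x43) is unsatisfied and unit — conflict.
That branch fails; take x22 = false instead.
From the singleton clause (x23), x23 = true.
From the singleton clause (!x13), x13 = false.
From the singleton clause (!x33), x33 = false.
From the singleton clause (x32), x32 = true.
From the singleton clause (!x12), x12 = false.
From the singleton clause (!x42), x42 = false.
From the singleton clause (x43), x43 = true.
Now (!x43) is unsatisfied and unit — conflict.
Either choice for x22 ends in contradiction.
Either choice for x11 ends in contradiction.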